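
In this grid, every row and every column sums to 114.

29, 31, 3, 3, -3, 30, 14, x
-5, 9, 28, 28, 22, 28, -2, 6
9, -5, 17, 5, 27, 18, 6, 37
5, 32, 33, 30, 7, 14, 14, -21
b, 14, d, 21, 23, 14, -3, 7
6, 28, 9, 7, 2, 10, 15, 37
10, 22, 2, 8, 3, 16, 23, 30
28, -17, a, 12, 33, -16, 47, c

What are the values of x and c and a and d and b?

Row 1: 29 + 31 + 3 + 3 − 3 + 30 + 14 = 107, so its missing entry is 114 − 107 = 7.
Column 1: 29 − 5 + 9 + 5 + 6 + 10 + 28 = 82, so its missing entry is 114 − 82 = 32.
Column 8: 7 + 6 + 37 − 21 + 7 + 37 + 30 = 103, so its missing entry is 114 − 103 = 11.
Row 5: 32 + 14 + 21 + 23 + 14 − 3 + 7 = 108, so its missing entry is 114 − 108 = 6.
Row 8: 28 − 17 + 12 + 33 − 16 + 47 + 11 = 98, so its missing entry is 114 − 98 = 16.

x = 7, c = 11, a = 16, d = 6, b = 32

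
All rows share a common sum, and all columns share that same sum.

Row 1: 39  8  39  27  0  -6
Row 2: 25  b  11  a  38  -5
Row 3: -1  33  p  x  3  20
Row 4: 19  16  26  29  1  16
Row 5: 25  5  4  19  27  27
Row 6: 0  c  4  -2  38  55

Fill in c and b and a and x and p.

Rows 1 and 4 both sum to 107, so that's the common total.
Row 6 has 0 + 4 − 2 + 38 + 55 = 95; the blank must be 107 − 95 = 12.
Column 2 has 8 + 33 + 16 + 5 + 12 = 74; the blank must be 107 − 74 = 33.
Column 3 has 39 + 11 + 26 + 4 + 4 = 84; the blank must be 107 − 84 = 23.
Row 3 has -1 + 33 + 23 + 3 + 20 = 78; the blank must be 107 − 78 = 29.
Row 2 has 25 + 33 + 11 + 38 − 5 = 102; the blank must be 107 − 102 = 5.

c = 12, b = 33, a = 5, x = 29, p = 23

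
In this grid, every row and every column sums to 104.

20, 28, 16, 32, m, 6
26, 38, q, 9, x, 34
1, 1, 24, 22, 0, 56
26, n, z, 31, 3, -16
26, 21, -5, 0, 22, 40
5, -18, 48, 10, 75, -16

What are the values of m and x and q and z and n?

Row 1: 20 + 28 + 16 + 32 + 6 = 102, so its missing entry is 104 − 102 = 2.
Column 2: 28 + 38 + 1 + 21 − 18 = 70, so its missing entry is 104 − 70 = 34.
Column 5: 2 + 0 + 3 + 22 + 75 = 102, so its missing entry is 104 − 102 = 2.
Row 2: 26 + 38 + 9 + 2 + 34 = 109, so its missing entry is 104 − 109 = -5.
Row 4: 26 + 34 + 31 + 3 − 16 = 78, so its missing entry is 104 − 78 = 26.

m = 2, x = 2, q = -5, z = 26, n = 34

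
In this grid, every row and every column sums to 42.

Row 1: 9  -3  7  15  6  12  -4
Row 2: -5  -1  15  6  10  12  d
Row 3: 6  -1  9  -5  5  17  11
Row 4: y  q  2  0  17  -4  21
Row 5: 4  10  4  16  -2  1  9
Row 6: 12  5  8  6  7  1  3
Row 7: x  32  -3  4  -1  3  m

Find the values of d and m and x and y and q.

Column 2 has -3 − 1 − 1 + 10 + 5 + 32 = 42; the blank must be 42 − 42 = 0.
Row 4 has 0 + 2 + 0 + 17 − 4 + 21 = 36; the blank must be 42 − 36 = 6.
Column 1 has 9 − 5 + 6 + 6 + 4 + 12 = 32; the blank must be 42 − 32 = 10.
Row 7 has 10 + 32 − 3 + 4 − 1 + 3 = 45; the blank must be 42 − 45 = -3.
Row 2 has -5 − 1 + 15 + 6 + 10 + 12 = 37; the blank must be 42 − 37 = 5.

d = 5, m = -3, x = 10, y = 6, q = 0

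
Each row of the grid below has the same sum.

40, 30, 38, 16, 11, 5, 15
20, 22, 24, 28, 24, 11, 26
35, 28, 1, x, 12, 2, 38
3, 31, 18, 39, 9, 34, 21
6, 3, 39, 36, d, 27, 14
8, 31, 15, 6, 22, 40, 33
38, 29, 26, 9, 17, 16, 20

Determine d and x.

d = 30, x = 39

Rows 4 and 6 both add up to 155, so every row sums to 155.
Row 5: 6 + 3 + 39 + 36 + 27 + 14 = 125, so the missing entry is 155 − 125 = 30.
Row 3: 35 + 28 + 1 + 12 + 2 + 38 = 116, so the missing entry is 155 − 116 = 39.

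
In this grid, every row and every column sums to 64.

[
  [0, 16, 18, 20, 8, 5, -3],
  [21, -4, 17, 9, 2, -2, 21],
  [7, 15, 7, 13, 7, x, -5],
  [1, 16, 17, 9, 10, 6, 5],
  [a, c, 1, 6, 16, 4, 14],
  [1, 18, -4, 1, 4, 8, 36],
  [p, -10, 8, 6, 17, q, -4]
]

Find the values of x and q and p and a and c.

x = 20, q = 23, p = 24, a = 10, c = 13

Row 3 has 7 + 15 + 7 + 13 + 7 − 5 = 44; the blank must be 64 − 44 = 20.
Column 6 has 5 − 2 + 20 + 6 + 4 + 8 = 41; the blank must be 64 − 41 = 23.
Row 7 has -10 + 8 + 6 + 17 + 23 − 4 = 40; the blank must be 64 − 40 = 24.
Column 1 has 0 + 21 + 7 + 1 + 1 + 24 = 54; the blank must be 64 − 54 = 10.
Row 5 has 10 + 1 + 6 + 16 + 4 + 14 = 51; the blank must be 64 − 51 = 13.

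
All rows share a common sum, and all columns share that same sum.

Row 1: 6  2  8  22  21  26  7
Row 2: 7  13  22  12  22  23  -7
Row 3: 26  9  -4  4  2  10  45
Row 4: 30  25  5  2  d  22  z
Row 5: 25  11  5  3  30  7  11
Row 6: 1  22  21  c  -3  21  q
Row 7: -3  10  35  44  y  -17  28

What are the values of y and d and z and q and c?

y = -5, d = 25, z = -17, q = 25, c = 5

Rows 1 and 2 both sum to 92, so that's the common total.
Row 7 has -3 + 10 + 35 + 44 − 17 + 28 = 97; the blank must be 92 − 97 = -5.
Column 5 has 21 + 22 + 2 + 30 − 3 − 5 = 67; the blank must be 92 − 67 = 25.
Row 4 has 30 + 25 + 5 + 2 + 25 + 22 = 109; the blank must be 92 − 109 = -17.
Column 7 has 7 − 7 + 45 − 17 + 11 + 28 = 67; the blank must be 92 − 67 = 25.
Row 6 has 1 + 22 + 21 − 3 + 21 + 25 = 87; the blank must be 92 − 87 = 5.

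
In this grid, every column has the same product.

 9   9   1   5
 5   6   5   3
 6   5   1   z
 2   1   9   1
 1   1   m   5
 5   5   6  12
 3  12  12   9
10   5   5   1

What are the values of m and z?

m = 5, z = 10

Columns 1 and 2 each multiply to 81000, so every column has product 81000.
Column 3: 1×5×1×9×6×12×5 = 16200, so the missing entry is 81000 ÷ 16200 = 5.
Column 4: 5×3×1×5×12×9×1 = 8100, so the missing entry is 81000 ÷ 8100 = 10.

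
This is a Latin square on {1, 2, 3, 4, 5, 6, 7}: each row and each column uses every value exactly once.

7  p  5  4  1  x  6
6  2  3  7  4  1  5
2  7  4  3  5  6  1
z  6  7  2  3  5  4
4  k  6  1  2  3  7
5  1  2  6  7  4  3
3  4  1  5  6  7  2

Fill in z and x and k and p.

At (row 5, col 2): row 5 already has {1, 2, 3, 4, 6, 7}, so the value is 5.
For row 1, column 2: column 2 already has {1, 2, 4, 5, 6, 7}; that leaves 3.
At (row 1, col 6): row 1 already has {1, 3, 4, 5, 6, 7}, so the value is 2.
At (row 4, col 1): row 4 already has {2, 3, 4, 5, 6, 7}, so the value is 1.

z = 1, x = 2, k = 5, p = 3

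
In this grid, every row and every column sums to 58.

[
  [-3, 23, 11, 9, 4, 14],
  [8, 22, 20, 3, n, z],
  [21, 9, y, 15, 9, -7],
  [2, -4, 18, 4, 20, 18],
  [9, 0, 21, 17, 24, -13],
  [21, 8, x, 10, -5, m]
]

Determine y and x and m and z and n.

Column 5: 4 + 9 + 20 + 24 − 5 = 52, so its missing entry is 58 − 52 = 6.
Row 2: 8 + 22 + 20 + 3 + 6 = 59, so its missing entry is 58 − 59 = -1.
Column 6: 14 − 1 − 7 + 18 − 13 = 11, so its missing entry is 58 − 11 = 47.
Row 3: 21 + 9 + 15 + 9 − 7 = 47, so its missing entry is 58 − 47 = 11.
Row 6: 21 + 8 + 10 − 5 + 47 = 81, so its missing entry is 58 − 81 = -23.

y = 11, x = -23, m = 47, z = -1, n = 6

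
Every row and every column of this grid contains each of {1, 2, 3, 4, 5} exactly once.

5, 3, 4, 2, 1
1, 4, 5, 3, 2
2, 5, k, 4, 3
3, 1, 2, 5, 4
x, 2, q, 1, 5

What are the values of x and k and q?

At (row 5, col 1): column 1 already has {1, 2, 3, 5}, so the value is 4.
For row 5, column 3: row 5 already has {1, 2, 4, 5}; that leaves 3.
Cell (3,3): row 3 already has {2, 3, 4, 5} → 1.

x = 4, k = 1, q = 3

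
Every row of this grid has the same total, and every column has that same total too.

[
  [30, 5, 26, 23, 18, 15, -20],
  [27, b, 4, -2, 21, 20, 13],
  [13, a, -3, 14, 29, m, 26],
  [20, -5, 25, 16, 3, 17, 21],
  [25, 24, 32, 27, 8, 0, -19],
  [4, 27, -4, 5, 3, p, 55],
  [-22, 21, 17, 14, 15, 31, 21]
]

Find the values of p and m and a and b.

Rows 1 and 4 both sum to 97, so that's the common total.
Row 2: 27 + 4 − 2 + 21 + 20 + 13 = 83, so its missing entry is 97 − 83 = 14.
Row 6: 4 + 27 − 4 + 5 + 3 + 55 = 90, so its missing entry is 97 − 90 = 7.
Column 6: 15 + 20 + 17 + 0 + 7 + 31 = 90, so its missing entry is 97 − 90 = 7.
Row 3: 13 − 3 + 14 + 29 + 7 + 26 = 86, so its missing entry is 97 − 86 = 11.

p = 7, m = 7, a = 11, b = 14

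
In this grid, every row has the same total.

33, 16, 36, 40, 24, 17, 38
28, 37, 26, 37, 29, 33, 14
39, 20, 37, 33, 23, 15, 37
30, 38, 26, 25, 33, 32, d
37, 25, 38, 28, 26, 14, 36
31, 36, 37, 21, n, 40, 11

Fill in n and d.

Rows 2 and 5 both add up to 204, so every row sums to 204.
Row 6: 31 + 36 + 37 + 21 + 40 + 11 = 176, so the missing entry is 204 − 176 = 28.
Row 4: 30 + 38 + 26 + 25 + 33 + 32 = 184, so the missing entry is 204 − 184 = 20.

n = 28, d = 20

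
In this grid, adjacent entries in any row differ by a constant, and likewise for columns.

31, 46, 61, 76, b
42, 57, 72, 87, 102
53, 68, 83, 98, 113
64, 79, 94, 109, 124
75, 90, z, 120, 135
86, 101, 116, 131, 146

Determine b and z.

b = 91, z = 105

Along each row the entries change by 15 per step; down each column they change by 11.
Row 1: from 31 at column 1, stepping by 15 to column 5 gives 91.
Row 5: from 75 at column 1, stepping by 15 to column 3 gives 105.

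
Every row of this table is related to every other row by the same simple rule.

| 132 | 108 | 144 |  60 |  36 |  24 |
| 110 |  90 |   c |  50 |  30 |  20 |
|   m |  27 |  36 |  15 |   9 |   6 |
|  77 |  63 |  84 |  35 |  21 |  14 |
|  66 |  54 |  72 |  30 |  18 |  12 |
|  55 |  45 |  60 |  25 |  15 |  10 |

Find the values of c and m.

Each row is a constant multiple of every other row — this is a multiplication table with the headers hidden.
Row 2 is 30/36 = 5/6 times row 1, so its entry in column 3 is 144 × 5/6 = 120.
Row 3 is 9/36 = 1/4 times row 1, so its entry in column 1 is 132 × 1/4 = 33.

c = 120, m = 33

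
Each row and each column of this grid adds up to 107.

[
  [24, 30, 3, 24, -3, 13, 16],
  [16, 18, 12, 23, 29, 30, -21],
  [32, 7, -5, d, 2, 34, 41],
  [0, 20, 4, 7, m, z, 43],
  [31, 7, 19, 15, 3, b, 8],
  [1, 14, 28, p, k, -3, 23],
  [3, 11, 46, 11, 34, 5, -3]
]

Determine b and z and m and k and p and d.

The known cells in row 3 total 111, leaving 107 − 111 = -4 for the blank.
The known cells in row 5 total 83, leaving 107 − 83 = 24 for the blank.
The known cells in column 4 total 76, leaving 107 − 76 = 31 for the blank.
The known cells in row 6 total 94, leaving 107 − 94 = 13 for the blank.
The known cells in column 5 total 78, leaving 107 − 78 = 29 for the blank.
The known cells in row 4 total 103, leaving 107 − 103 = 4 for the blank.

b = 24, z = 4, m = 29, k = 13, p = 31, d = -4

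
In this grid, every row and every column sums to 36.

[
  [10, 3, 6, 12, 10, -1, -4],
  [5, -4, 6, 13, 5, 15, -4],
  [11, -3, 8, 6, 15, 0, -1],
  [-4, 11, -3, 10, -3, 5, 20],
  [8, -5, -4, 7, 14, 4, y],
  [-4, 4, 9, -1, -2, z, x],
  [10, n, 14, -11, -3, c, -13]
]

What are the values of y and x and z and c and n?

Column 2 has 3 − 4 − 3 + 11 − 5 + 4 = 6; the blank must be 36 − 6 = 30.
Row 7 has 10 + 30 + 14 − 11 − 3 − 13 = 27; the blank must be 36 − 27 = 9.
Column 6 has -1 + 15 + 0 + 5 + 4 + 9 = 32; the blank must be 36 − 32 = 4.
Row 5 has 8 − 5 − 4 + 7 + 14 + 4 = 24; the blank must be 36 − 24 = 12.
Row 6 has -4 + 4 + 9 − 1 − 2 + 4 = 10; the blank must be 36 − 10 = 26.

y = 12, x = 26, z = 4, c = 9, n = 30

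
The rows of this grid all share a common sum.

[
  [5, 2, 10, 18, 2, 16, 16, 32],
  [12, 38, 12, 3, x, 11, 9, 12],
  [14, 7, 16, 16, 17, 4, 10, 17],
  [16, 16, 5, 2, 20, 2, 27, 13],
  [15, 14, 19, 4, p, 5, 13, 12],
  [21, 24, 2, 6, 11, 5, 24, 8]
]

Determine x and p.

x = 4, p = 19

The complete rows each total 101.
Row 2 is missing 101 − 97 = 4 (since 12 + 38 + 12 + 3 + 11 + 9 + 12 = 97).
Row 5 is missing 101 − 82 = 19 (since 15 + 14 + 19 + 4 + 5 + 13 + 12 = 82).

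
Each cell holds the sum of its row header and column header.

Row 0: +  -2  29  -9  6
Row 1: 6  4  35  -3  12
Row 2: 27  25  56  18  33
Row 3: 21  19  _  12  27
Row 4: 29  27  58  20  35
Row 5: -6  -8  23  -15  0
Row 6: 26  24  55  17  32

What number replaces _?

21 + 29 = 50.

50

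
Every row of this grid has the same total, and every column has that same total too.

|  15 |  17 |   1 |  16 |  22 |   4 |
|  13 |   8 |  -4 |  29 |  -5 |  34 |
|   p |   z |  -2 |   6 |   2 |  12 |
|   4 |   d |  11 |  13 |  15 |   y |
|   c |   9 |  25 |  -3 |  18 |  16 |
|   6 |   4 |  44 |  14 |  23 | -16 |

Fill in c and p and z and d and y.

c = 10, p = 27, z = 30, d = 7, y = 25

Rows 1 and 2 both sum to 75, so that's the common total.
Row 5: 9 + 25 − 3 + 18 + 16 = 65, so its missing entry is 75 − 65 = 10.
Column 1: 15 + 13 + 4 + 10 + 6 = 48, so its missing entry is 75 − 48 = 27.
Row 3: 27 − 2 + 6 + 2 + 12 = 45, so its missing entry is 75 − 45 = 30.
Column 2: 17 + 8 + 30 + 9 + 4 = 68, so its missing entry is 75 − 68 = 7.
Row 4: 4 + 7 + 11 + 13 + 15 = 50, so its missing entry is 75 − 50 = 25.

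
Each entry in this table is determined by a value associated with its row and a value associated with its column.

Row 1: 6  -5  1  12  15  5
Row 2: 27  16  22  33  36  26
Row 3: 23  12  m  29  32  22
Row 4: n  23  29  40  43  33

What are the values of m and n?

m = 18, n = 34

The difference between any two rows is the same in every column — this is an addition table with the headers hidden.
Row 3 minus row 1 is 32 − 15 = 17, so its entry in column 3 is 1 + 17 = 18.
Row 4 minus row 1 is 43 − 15 = 28, so its entry in column 1 is 6 + 28 = 34.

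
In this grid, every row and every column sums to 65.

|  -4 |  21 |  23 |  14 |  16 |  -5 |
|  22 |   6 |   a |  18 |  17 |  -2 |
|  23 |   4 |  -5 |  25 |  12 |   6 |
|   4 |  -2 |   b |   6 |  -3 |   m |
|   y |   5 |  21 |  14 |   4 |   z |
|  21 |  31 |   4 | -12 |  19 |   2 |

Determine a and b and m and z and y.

a = 4, b = 18, m = 42, z = 22, y = -1

Row 2 has 22 + 6 + 18 + 17 − 2 = 61; the blank must be 65 − 61 = 4.
Column 1 has -4 + 22 + 23 + 4 + 21 = 66; the blank must be 65 − 66 = -1.
Row 5 has -1 + 5 + 21 + 14 + 4 = 43; the blank must be 65 − 43 = 22.
Column 3 has 23 + 4 − 5 + 21 + 4 = 47; the blank must be 65 − 47 = 18.
Row 4 has 4 − 2 + 18 + 6 − 3 = 23; the blank must be 65 − 23 = 42.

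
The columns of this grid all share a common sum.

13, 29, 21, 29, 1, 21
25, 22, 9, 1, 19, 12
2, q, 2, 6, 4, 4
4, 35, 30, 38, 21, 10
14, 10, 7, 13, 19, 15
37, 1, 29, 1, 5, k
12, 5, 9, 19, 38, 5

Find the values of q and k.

q = 5, k = 40

Column 1 sums to 107 and so does column 3; that's the common total.
In column 2 the known cells total 102, leaving 107 − 102 = 5.
In column 6 the known cells total 67, leaving 107 − 67 = 40.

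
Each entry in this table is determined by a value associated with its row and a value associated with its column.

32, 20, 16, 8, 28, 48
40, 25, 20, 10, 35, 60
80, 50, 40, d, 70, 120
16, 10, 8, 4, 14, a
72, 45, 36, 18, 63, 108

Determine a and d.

Each row is a constant multiple of every other row — this is a multiplication table with the headers hidden.
Row 4 is 16/32 = 1/2 times row 1, so its entry in column 6 is 48 × 1/2 = 24.
Row 3 is 80/32 = 5/2 times row 1, so its entry in column 4 is 8 × 5/2 = 20.

a = 24, d = 20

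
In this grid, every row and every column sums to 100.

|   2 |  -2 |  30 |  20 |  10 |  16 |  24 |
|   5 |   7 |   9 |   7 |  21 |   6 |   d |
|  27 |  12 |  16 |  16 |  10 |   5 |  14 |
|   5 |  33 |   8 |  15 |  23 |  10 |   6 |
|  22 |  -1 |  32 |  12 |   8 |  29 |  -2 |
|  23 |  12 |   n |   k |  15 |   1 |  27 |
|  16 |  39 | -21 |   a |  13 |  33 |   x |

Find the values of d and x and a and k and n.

d = 45, x = -14, a = 34, k = -4, n = 26

The known cells in row 2 total 55, leaving 100 − 55 = 45 for the blank.
The known cells in column 7 total 114, leaving 100 − 114 = -14 for the blank.
The known cells in row 7 total 66, leaving 100 − 66 = 34 for the blank.
The known cells in column 4 total 104, leaving 100 − 104 = -4 for the blank.
The known cells in row 6 total 74, leaving 100 − 74 = 26 for the blank.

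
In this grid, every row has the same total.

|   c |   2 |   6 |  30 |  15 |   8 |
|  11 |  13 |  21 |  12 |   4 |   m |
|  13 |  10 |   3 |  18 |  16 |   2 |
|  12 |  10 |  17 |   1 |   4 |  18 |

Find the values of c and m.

Row 3 sums to 62 and so does row 4; that's the common total.
In row 1 the known cells total 61, leaving 62 − 61 = 1.
In row 2 the known cells total 61, leaving 62 − 61 = 1.

c = 1, m = 1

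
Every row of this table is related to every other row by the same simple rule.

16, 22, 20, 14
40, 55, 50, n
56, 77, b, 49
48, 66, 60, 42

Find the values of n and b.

n = 35, b = 70

Each row is a constant multiple of every other row — this is a multiplication table with the headers hidden.
Row 2 is 40/16 = 5/2 times row 1, so its entry in column 4 is 14 × 5/2 = 35.
Row 3 is 56/16 = 7/2 times row 1, so its entry in column 3 is 20 × 7/2 = 70.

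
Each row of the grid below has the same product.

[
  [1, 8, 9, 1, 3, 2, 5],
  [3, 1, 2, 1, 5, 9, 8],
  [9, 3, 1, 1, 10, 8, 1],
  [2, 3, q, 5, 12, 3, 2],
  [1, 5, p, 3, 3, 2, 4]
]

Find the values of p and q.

p = 6, q = 1

Rows 2 and 3 each multiply to 2160, so every row has product 2160.
Row 5: 1×5×3×3×2×4 = 360, so the missing entry is 2160 ÷ 360 = 6.
Row 4: 2×3×5×12×3×2 = 2160, so the missing entry is 2160 ÷ 2160 = 1.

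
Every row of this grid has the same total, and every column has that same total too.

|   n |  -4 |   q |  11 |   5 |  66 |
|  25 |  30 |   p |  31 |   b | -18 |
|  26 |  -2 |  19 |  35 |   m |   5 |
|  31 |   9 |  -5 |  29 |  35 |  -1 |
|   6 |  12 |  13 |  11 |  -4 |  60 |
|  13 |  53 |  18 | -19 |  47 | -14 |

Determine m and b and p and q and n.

Rows 4 and 5 both sum to 98, so that's the common total.
Row 3 has 26 − 2 + 19 + 35 + 5 = 83; the blank must be 98 − 83 = 15.
Column 1 has 25 + 26 + 31 + 6 + 13 = 101; the blank must be 98 − 101 = -3.
Column 5 has 5 + 15 + 35 − 4 + 47 = 98; the blank must be 98 − 98 = 0.
Row 2 has 25 + 30 + 31 + 0 − 18 = 68; the blank must be 98 − 68 = 30.
Row 1 has -3 − 4 + 11 + 5 + 66 = 75; the blank must be 98 − 75 = 23.

m = 15, b = 0, p = 30, q = 23, n = -3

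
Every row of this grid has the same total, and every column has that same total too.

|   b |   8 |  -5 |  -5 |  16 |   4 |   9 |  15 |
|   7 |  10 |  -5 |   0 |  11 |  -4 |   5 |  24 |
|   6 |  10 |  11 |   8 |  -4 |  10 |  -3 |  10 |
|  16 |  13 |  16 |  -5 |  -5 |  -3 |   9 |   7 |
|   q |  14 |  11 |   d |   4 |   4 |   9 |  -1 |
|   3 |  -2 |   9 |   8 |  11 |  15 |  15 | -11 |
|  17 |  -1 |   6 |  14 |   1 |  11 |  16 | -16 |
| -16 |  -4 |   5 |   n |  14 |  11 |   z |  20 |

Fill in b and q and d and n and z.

Rows 2 and 3 both sum to 48, so that's the common total.
The known cells in row 1 total 42, leaving 48 − 42 = 6 for the blank.
The known cells in column 1 total 39, leaving 48 − 39 = 9 for the blank.
The known cells in row 5 total 50, leaving 48 − 50 = -2 for the blank.
The known cells in column 4 total 18, leaving 48 − 18 = 30 for the blank.
The known cells in row 8 total 60, leaving 48 − 60 = -12 for the blank.

b = 6, q = 9, d = -2, n = 30, z = -12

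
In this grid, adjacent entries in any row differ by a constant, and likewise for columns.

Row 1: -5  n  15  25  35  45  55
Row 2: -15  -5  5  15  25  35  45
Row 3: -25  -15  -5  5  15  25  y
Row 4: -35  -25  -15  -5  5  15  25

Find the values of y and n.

Along each row the entries change by 10 per step; down each column they change by -10.
Row 3: from -25 at column 1, stepping by 10 to column 7 gives 35.
Row 1: from -5 at column 1, stepping by 10 to column 2 gives 5.

y = 35, n = 5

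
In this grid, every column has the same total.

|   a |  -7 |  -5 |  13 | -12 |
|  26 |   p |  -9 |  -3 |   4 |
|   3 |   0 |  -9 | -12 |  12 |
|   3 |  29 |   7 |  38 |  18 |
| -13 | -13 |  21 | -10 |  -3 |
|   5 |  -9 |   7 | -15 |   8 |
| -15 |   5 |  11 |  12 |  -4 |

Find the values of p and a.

Columns 4 and 5 both add up to 23, so every column sums to 23.
Column 2: -7 + 0 + 29 − 13 − 9 + 5 = 5, so the missing entry is 23 − 5 = 18.
Column 1: 26 + 3 + 3 − 13 + 5 − 15 = 9, so the missing entry is 23 − 9 = 14.

p = 18, a = 14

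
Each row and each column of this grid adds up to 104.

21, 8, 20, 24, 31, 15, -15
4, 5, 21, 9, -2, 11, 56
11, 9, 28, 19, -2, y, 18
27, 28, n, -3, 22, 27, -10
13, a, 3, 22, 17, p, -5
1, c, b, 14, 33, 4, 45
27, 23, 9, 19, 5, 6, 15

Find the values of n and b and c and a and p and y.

n = 13, b = 10, c = -3, a = 34, p = 20, y = 21

Row 4: 27 + 28 − 3 + 22 + 27 − 10 = 91, so its missing entry is 104 − 91 = 13.
Row 3: 11 + 9 + 28 + 19 − 2 + 18 = 83, so its missing entry is 104 − 83 = 21.
Column 6: 15 + 11 + 21 + 27 + 4 + 6 = 84, so its missing entry is 104 − 84 = 20.
Row 5: 13 + 3 + 22 + 17 + 20 − 5 = 70, so its missing entry is 104 − 70 = 34.
Column 2: 8 + 5 + 9 + 28 + 34 + 23 = 107, so its missing entry is 104 − 107 = -3.
Row 6: 1 − 3 + 14 + 33 + 4 + 45 = 94, so its missing entry is 104 − 94 = 10.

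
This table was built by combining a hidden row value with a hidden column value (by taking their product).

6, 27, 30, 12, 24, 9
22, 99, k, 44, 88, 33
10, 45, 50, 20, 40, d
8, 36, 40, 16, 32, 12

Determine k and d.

Each row is a constant multiple of every other row — this is a multiplication table with the headers hidden.
Row 2 is 22/6 = 11/3 times row 1, so its entry in column 3 is 30 × 11/3 = 110.
Row 3 is 10/6 = 5/3 times row 1, so its entry in column 6 is 9 × 5/3 = 15.

k = 110, d = 15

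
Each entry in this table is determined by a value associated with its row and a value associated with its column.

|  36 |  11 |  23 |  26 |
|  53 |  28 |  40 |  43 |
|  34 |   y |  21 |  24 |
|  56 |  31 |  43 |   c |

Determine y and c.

y = 9, c = 46

The difference between any two rows is the same in every column — this is an addition table with the headers hidden.
Row 3 minus row 1 is 34 − 36 = -2, so its entry in column 2 is 11 + (-2) = 9.
Row 4 minus row 1 is 56 − 36 = 20, so its entry in column 4 is 26 + 20 = 46.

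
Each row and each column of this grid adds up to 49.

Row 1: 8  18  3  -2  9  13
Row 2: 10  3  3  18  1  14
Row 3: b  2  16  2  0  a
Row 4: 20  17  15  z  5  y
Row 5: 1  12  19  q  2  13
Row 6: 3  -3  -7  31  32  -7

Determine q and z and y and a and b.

Row 5 has 1 + 12 + 19 + 2 + 13 = 47; the blank must be 49 − 47 = 2.
Column 1 has 8 + 10 + 20 + 1 + 3 = 42; the blank must be 49 − 42 = 7.
Column 4 has -2 + 18 + 2 + 2 + 31 = 51; the blank must be 49 − 51 = -2.
Row 3 has 7 + 2 + 16 + 2 + 0 = 27; the blank must be 49 − 27 = 22.
Row 4 has 20 + 17 + 15 − 2 + 5 = 55; the blank must be 49 − 55 = -6.

q = 2, z = -2, y = -6, a = 22, b = 7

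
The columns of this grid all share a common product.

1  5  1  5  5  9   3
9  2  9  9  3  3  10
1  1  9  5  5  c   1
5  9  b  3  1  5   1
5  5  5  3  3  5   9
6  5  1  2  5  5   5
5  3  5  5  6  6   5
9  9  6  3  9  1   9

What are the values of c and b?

Columns 4 and 5 each multiply to 60750, so every column has product 60750.
Column 6: 9×3×5×5×5×6×1 = 20250, so the missing entry is 60750 ÷ 20250 = 3.
Column 3: 1×9×9×5×1×5×6 = 12150, so the missing entry is 60750 ÷ 12150 = 5.

c = 3, b = 5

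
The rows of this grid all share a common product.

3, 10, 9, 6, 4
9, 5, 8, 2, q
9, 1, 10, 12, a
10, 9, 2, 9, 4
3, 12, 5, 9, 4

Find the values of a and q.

Rows 1 and 4 each multiply to 6480, so every row has product 6480.
Row 3: 9×1×10×12 = 1080, so the missing entry is 6480 ÷ 1080 = 6.
Row 2: 9×5×8×2 = 720, so the missing entry is 6480 ÷ 720 = 9.

a = 6, q = 9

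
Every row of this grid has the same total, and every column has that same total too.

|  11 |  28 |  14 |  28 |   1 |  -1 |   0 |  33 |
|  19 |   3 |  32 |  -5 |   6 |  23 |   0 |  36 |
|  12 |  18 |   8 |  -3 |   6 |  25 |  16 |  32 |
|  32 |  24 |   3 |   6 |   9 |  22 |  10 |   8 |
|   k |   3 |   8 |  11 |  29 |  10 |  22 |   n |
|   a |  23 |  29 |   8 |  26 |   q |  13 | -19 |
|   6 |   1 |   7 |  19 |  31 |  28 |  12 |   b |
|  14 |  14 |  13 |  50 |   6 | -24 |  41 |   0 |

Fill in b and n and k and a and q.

Rows 1 and 2 both sum to 114, so that's the common total.
Column 6: -1 + 23 + 25 + 22 + 10 + 28 − 24 = 83, so its missing entry is 114 − 83 = 31.
Row 7: 6 + 1 + 7 + 19 + 31 + 28 + 12 = 104, so its missing entry is 114 − 104 = 10.
Row 6: 23 + 29 + 8 + 26 + 31 + 13 − 19 = 111, so its missing entry is 114 − 111 = 3.
Column 1: 11 + 19 + 12 + 32 + 3 + 6 + 14 = 97, so its missing entry is 114 − 97 = 17.
Row 5: 17 + 3 + 8 + 11 + 29 + 10 + 22 = 100, so its missing entry is 114 − 100 = 14.

b = 10, n = 14, k = 17, a = 3, q = 31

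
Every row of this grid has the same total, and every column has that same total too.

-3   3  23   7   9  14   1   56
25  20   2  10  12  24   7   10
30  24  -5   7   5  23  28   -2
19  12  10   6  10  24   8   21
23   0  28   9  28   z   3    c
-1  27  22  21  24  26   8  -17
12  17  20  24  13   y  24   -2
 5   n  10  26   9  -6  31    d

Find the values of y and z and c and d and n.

Rows 1 and 2 both sum to 110, so that's the common total.
The known cells in column 2 total 103, leaving 110 − 103 = 7 for the blank.
The known cells in row 8 total 82, leaving 110 − 82 = 28 for the blank.
The known cells in row 7 total 108, leaving 110 − 108 = 2 for the blank.
The known cells in column 6 total 107, leaving 110 − 107 = 3 for the blank.
The known cells in row 5 total 94, leaving 110 − 94 = 16 for the blank.

y = 2, z = 3, c = 16, d = 28, n = 7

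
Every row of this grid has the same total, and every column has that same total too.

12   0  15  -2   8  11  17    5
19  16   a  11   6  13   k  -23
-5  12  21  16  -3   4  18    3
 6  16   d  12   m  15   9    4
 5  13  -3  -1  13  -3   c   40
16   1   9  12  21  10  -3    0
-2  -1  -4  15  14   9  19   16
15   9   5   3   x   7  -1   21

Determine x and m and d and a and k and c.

Rows 1 and 3 both sum to 66, so that's the common total.
Row 8 has 15 + 9 + 5 + 3 + 7 − 1 + 21 = 59; the blank must be 66 − 59 = 7.
Column 5 has 8 + 6 − 3 + 13 + 21 + 14 + 7 = 66; the blank must be 66 − 66 = 0.
Row 5 has 5 + 13 − 3 − 1 + 13 − 3 + 40 = 64; the blank must be 66 − 64 = 2.
Column 7 has 17 + 18 + 9 + 2 − 3 + 19 − 1 = 61; the blank must be 66 − 61 = 5.
Row 2 has 19 + 16 + 11 + 6 + 13 + 5 − 23 = 47; the blank must be 66 − 47 = 19.
Row 4 has 6 + 16 + 12 + 0 + 15 + 9 + 4 = 62; the blank must be 66 − 62 = 4.

x = 7, m = 0, d = 4, a = 19, k = 5, c = 2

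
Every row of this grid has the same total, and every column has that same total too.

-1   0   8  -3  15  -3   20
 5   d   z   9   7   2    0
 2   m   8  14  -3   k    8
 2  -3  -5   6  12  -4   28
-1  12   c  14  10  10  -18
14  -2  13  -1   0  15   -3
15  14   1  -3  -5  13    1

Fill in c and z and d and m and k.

c = 9, z = 2, d = 11, m = 4, k = 3

Rows 1 and 4 both sum to 36, so that's the common total.
The known cells in row 5 total 27, leaving 36 − 27 = 9 for the blank.
The known cells in column 3 total 34, leaving 36 − 34 = 2 for the blank.
The known cells in row 2 total 25, leaving 36 − 25 = 11 for the blank.
The known cells in column 2 total 32, leaving 36 − 32 = 4 for the blank.
The known cells in row 3 total 33, leaving 36 − 33 = 3 for the blank.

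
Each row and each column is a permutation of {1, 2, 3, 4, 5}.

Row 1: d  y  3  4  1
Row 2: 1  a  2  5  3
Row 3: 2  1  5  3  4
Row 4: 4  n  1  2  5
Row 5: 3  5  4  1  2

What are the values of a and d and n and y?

a = 4, d = 5, n = 3, y = 2

For row 4, column 2: row 4 already has {1, 2, 4, 5}; that leaves 3.
Cell (2,2): row 2 already has {1, 2, 3, 5} → 4.
Cell (1,2): column 2 already has {1, 3, 4, 5} → 2.
Cell (1,1): row 1 already has {1, 2, 3, 4} → 5.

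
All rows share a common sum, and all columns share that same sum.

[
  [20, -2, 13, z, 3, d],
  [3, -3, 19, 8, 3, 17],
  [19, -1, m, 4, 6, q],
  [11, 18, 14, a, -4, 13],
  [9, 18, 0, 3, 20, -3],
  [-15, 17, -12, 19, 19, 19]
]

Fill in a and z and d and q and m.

Rows 2 and 5 both sum to 47, so that's the common total.
Row 4 has 11 + 18 + 14 − 4 + 13 = 52; the blank must be 47 − 52 = -5.
Column 4 has 8 + 4 − 5 + 3 + 19 = 29; the blank must be 47 − 29 = 18.
Row 1 has 20 − 2 + 13 + 18 + 3 = 52; the blank must be 47 − 52 = -5.
Column 3 has 13 + 19 + 14 + 0 − 12 = 34; the blank must be 47 − 34 = 13.
Row 3 has 19 − 1 + 13 + 4 + 6 = 41; the blank must be 47 − 41 = 6.

a = -5, z = 18, d = -5, q = 6, m = 13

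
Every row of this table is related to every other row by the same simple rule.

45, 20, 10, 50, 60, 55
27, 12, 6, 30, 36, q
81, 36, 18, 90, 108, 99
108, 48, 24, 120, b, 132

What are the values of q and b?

q = 33, b = 144

Each row is a constant multiple of every other row — this is a multiplication table with the headers hidden.
Row 2 is 6/10 = 3/5 times row 1, so its entry in column 6 is 55 × 3/5 = 33.
Row 4 is 24/10 = 12/5 times row 1, so its entry in column 5 is 60 × 12/5 = 144.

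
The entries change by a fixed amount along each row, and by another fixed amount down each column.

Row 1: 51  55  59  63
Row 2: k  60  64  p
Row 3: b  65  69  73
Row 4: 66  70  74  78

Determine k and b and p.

k = 56, b = 61, p = 68

Along each row the entries change by 4 per step; down each column they change by 5.
Row 2: from 60 at column 2, stepping by 4 to column 1 gives 56.
Row 3: from 65 at column 2, stepping by 4 to column 1 gives 61.
Row 2: from 60 at column 2, stepping by 4 to column 4 gives 68.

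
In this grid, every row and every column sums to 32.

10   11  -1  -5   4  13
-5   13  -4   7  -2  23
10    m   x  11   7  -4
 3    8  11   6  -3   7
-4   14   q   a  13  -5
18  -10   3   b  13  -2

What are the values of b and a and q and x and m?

b = 10, a = 3, q = 11, x = 12, m = -4

Column 2: 11 + 13 + 8 + 14 − 10 = 36, so its missing entry is 32 − 36 = -4.
Row 3: 10 − 4 + 11 + 7 − 4 = 20, so its missing entry is 32 − 20 = 12.
Column 3: -1 − 4 + 12 + 11 + 3 = 21, so its missing entry is 32 − 21 = 11.
Row 5: -4 + 14 + 11 + 13 − 5 = 29, so its missing entry is 32 − 29 = 3.
Row 6: 18 − 10 + 3 + 13 − 2 = 22, so its missing entry is 32 − 22 = 10.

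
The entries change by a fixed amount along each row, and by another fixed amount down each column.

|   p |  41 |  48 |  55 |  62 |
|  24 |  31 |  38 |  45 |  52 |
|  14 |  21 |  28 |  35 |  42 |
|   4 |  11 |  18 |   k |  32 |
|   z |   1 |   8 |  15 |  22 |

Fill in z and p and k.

Along each row the entries change by 7 per step; down each column they change by -10.
Row 5: from 1 at column 2, stepping by 7 to column 1 gives -6.
Row 1: from 41 at column 2, stepping by 7 to column 1 gives 34.
Row 4: from 4 at column 1, stepping by 7 to column 4 gives 25.

z = -6, p = 34, k = 25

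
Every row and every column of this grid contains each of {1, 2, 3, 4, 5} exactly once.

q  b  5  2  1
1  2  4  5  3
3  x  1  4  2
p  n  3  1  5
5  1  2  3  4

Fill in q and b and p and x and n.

q = 4, b = 3, p = 2, x = 5, n = 4

At (row 3, col 2): row 3 already has {1, 2, 3, 4}, so the value is 5.
Cell (1,1): row 1 is missing {3, 4} and column 1 is missing {2, 4} → 4.
Cell (1,2): row 1 already has {1, 2, 4, 5} → 3.
At (row 4, col 2): column 2 already has {1, 2, 3, 5}, so the value is 4.
For row 4, column 1: row 4 already has {1, 3, 4, 5}; that leaves 2.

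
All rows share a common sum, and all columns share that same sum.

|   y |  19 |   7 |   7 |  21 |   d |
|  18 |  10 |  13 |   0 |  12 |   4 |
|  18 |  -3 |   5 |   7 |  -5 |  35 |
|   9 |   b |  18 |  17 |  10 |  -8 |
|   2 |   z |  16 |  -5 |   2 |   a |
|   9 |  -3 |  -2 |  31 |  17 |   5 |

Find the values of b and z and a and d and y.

b = 11, z = 23, a = 19, d = 2, y = 1

Rows 2 and 3 both sum to 57, so that's the common total.
The known cells in column 1 total 56, leaving 57 − 56 = 1 for the blank.
The known cells in row 4 total 46, leaving 57 − 46 = 11 for the blank.
The known cells in row 1 total 55, leaving 57 − 55 = 2 for the blank.
The known cells in column 6 total 38, leaving 57 − 38 = 19 for the blank.
The known cells in row 5 total 34, leaving 57 − 34 = 23 for the blank.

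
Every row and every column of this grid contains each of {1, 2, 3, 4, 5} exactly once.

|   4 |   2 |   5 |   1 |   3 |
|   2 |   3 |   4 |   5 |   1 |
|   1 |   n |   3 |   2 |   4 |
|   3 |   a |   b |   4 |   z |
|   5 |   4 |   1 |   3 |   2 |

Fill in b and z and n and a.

At (row 4, col 3): column 3 already has {1, 3, 4, 5}, so the value is 2.
For row 3, column 2: row 3 already has {1, 2, 3, 4}; that leaves 5.
Cell (4,2): column 2 already has {2, 3, 4, 5} → 1.
At (row 4, col 5): row 4 already has {1, 2, 3, 4}, so the value is 5.

b = 2, z = 5, n = 5, a = 1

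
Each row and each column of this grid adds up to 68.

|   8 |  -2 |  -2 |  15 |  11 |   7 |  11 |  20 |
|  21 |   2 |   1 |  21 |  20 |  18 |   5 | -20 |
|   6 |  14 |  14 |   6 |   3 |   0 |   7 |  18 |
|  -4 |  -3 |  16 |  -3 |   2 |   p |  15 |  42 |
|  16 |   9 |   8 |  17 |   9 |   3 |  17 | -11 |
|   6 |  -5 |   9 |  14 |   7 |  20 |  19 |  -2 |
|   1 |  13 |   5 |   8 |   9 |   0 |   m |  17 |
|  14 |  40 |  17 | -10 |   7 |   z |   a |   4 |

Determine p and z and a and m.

Row 7 has 1 + 13 + 5 + 8 + 9 + 0 + 17 = 53; the blank must be 68 − 53 = 15.
Column 7 has 11 + 5 + 7 + 15 + 17 + 19 + 15 = 89; the blank must be 68 − 89 = -21.
Row 8 has 14 + 40 + 17 − 10 + 7 − 21 + 4 = 51; the blank must be 68 − 51 = 17.
Row 4 has -4 − 3 + 16 − 3 + 2 + 15 + 42 = 65; the blank must be 68 − 65 = 3.

p = 3, z = 17, a = -21, m = 15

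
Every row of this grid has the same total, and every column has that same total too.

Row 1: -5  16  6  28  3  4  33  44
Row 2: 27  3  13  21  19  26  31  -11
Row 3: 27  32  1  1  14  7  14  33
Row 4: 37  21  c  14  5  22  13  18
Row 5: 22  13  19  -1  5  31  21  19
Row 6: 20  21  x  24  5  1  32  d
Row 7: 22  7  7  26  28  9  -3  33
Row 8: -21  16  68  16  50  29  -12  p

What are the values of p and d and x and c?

Rows 1 and 2 both sum to 129, so that's the common total.
Row 4 has 37 + 21 + 14 + 5 + 22 + 13 + 18 = 130; the blank must be 129 − 130 = -1.
Row 8 has -21 + 16 + 68 + 16 + 50 + 29 − 12 = 146; the blank must be 129 − 146 = -17.
Column 8 has 44 − 11 + 33 + 18 + 19 + 33 − 17 = 119; the blank must be 129 − 119 = 10.
Row 6 has 20 + 21 + 24 + 5 + 1 + 32 + 10 = 113; the blank must be 129 − 113 = 16.

p = -17, d = 10, x = 16, c = -1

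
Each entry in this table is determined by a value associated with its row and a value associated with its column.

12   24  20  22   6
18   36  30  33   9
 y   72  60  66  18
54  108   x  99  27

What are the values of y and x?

y = 36, x = 90

Each row is a constant multiple of every other row — this is a multiplication table with the headers hidden.
Row 3 is 72/24 = 3/1 times row 1, so its entry in column 1 is 12 × 3/1 = 36.
Row 4 is 108/24 = 9/2 times row 1, so its entry in column 3 is 20 × 9/2 = 90.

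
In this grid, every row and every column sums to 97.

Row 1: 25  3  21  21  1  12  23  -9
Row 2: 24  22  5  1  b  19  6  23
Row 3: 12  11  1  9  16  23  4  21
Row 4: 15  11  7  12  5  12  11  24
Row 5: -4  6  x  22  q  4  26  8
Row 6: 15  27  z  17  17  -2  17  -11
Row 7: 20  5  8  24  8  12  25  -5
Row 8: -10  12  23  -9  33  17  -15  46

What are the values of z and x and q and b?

z = 17, x = 15, q = 20, b = -3

Row 2: 24 + 22 + 5 + 1 + 19 + 6 + 23 = 100, so its missing entry is 97 − 100 = -3.
Column 5: 1 − 3 + 16 + 5 + 17 + 8 + 33 = 77, so its missing entry is 97 − 77 = 20.
Row 5: -4 + 6 + 22 + 20 + 4 + 26 + 8 = 82, so its missing entry is 97 − 82 = 15.
Row 6: 15 + 27 + 17 + 17 − 2 + 17 − 11 = 80, so its missing entry is 97 − 80 = 17.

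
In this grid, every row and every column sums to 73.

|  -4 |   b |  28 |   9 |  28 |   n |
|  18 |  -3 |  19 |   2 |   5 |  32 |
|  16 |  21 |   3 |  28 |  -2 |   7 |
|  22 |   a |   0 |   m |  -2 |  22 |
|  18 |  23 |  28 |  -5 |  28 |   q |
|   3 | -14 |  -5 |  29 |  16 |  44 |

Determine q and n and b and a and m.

q = -19, n = -13, b = 25, a = 21, m = 10

The known cells in row 5 total 92, leaving 73 − 92 = -19 for the blank.
The known cells in column 4 total 63, leaving 73 − 63 = 10 for the blank.
The known cells in row 4 total 52, leaving 73 − 52 = 21 for the blank.
The known cells in column 2 total 48, leaving 73 − 48 = 25 for the blank.
The known cells in row 1 total 86, leaving 73 − 86 = -13 for the blank.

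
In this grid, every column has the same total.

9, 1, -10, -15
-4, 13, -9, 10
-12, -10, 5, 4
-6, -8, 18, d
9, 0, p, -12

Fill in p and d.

The complete columns each total -4.
Column 3 is missing -4 − 4 = -8 (since -10 − 9 + 5 + 18 = 4).
Column 4 is missing -4 − (-13) = 9 (since -15 + 10 + 4 − 12 = -13).

p = -8, d = 9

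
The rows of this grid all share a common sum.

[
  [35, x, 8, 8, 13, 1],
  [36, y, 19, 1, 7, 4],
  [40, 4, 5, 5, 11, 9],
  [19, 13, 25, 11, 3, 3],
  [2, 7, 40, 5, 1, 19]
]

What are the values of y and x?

y = 7, x = 9

Row 4 sums to 74 and so does row 5; that's the common total.
In row 2 the known cells total 67, leaving 74 − 67 = 7.
In row 1 the known cells total 65, leaving 74 − 65 = 9.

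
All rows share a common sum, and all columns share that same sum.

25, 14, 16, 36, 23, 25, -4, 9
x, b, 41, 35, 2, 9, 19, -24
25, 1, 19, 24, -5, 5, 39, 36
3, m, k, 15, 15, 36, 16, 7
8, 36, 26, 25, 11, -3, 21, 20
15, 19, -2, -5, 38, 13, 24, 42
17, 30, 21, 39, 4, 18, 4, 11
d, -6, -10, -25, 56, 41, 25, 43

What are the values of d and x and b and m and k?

d = 20, x = 31, b = 31, m = 19, k = 33

Rows 1 and 3 both sum to 144, so that's the common total.
The known cells in row 8 total 124, leaving 144 − 124 = 20 for the blank.
The known cells in column 1 total 113, leaving 144 − 113 = 31 for the blank.
The known cells in row 2 total 113, leaving 144 − 113 = 31 for the blank.
The known cells in column 2 total 125, leaving 144 − 125 = 19 for the blank.
The known cells in row 4 total 111, leaving 144 − 111 = 33 for the blank.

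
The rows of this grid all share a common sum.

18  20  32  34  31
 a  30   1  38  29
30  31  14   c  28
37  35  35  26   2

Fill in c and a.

c = 32, a = 37

Row 1 sums to 135 and so does row 4; that's the common total.
In row 3 the known cells total 103, leaving 135 − 103 = 32.
In row 2 the known cells total 98, leaving 135 − 98 = 37.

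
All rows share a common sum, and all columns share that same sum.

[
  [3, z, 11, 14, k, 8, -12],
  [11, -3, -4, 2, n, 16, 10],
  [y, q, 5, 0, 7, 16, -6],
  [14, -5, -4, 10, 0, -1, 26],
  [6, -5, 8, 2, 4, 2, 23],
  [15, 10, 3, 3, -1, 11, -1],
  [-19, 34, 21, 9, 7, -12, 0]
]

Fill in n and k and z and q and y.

n = 8, k = 15, z = 1, q = 8, y = 10

Rows 4 and 5 both sum to 40, so that's the common total.
Column 1: 3 + 11 + 14 + 6 + 15 − 19 = 30, so its missing entry is 40 − 30 = 10.
Row 3: 10 + 5 + 0 + 7 + 16 − 6 = 32, so its missing entry is 40 − 32 = 8.
Column 2: -3 + 8 − 5 − 5 + 10 + 34 = 39, so its missing entry is 40 − 39 = 1.
Row 1: 3 + 1 + 11 + 14 + 8 − 12 = 25, so its missing entry is 40 − 25 = 15.
Row 2: 11 − 3 − 4 + 2 + 16 + 10 = 32, so its missing entry is 40 − 32 = 8.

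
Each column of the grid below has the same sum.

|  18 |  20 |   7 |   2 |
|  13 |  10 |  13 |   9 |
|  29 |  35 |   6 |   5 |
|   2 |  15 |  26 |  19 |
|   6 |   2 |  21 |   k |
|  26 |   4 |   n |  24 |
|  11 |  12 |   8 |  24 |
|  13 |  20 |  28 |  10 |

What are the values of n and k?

n = 9, k = 25

The complete columns each total 118.
Column 3 is missing 118 − 109 = 9 (since 7 + 13 + 6 + 26 + 21 + 8 + 28 = 109).
Column 4 is missing 118 − 93 = 25 (since 2 + 9 + 5 + 19 + 24 + 24 + 10 = 93).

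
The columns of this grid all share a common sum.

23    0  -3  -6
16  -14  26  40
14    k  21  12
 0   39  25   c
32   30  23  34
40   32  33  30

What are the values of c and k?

Columns 1 and 3 both add up to 125, so every column sums to 125.
Column 4: -6 + 40 + 12 + 34 + 30 = 110, so the missing entry is 125 − 110 = 15.
Column 2: 0 − 14 + 39 + 30 + 32 = 87, so the missing entry is 125 − 87 = 38.

c = 15, k = 38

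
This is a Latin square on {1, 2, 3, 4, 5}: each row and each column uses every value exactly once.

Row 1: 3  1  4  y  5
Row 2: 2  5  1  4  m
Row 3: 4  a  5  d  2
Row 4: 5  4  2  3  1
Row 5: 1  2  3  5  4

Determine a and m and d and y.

a = 3, m = 3, d = 1, y = 2

For row 1, column 4: row 1 already has {1, 3, 4, 5}; that leaves 2.
For row 3, column 4: column 4 already has {2, 3, 4, 5}; that leaves 1.
At (row 3, col 2): row 3 already has {1, 2, 4, 5}, so the value is 3.
For row 2, column 5: row 2 already has {1, 2, 4, 5}; that leaves 3.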